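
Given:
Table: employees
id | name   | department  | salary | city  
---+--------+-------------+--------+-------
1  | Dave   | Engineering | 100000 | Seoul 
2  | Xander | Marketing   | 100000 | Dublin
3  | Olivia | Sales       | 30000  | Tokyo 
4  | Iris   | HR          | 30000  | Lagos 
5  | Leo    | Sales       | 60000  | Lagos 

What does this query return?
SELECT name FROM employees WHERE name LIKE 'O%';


LIKE 'O%' matches names starting with 'O'
Matching: 1

1 rows:
Olivia


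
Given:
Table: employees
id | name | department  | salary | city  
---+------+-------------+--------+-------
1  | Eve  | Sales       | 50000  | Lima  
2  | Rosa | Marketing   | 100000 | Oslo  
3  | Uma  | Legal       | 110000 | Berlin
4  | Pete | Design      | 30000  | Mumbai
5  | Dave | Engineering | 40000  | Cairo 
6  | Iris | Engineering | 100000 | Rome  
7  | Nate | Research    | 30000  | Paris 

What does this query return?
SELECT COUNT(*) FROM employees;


COUNT(*) counts all rows

7


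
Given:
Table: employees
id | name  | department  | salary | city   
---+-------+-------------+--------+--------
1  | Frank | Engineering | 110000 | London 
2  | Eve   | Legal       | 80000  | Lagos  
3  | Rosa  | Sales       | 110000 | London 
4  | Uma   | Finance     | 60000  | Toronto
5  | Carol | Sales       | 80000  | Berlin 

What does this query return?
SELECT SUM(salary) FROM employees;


SUM(salary) = 110000 + 80000 + 110000 + 60000 + 80000 = 440000

440000


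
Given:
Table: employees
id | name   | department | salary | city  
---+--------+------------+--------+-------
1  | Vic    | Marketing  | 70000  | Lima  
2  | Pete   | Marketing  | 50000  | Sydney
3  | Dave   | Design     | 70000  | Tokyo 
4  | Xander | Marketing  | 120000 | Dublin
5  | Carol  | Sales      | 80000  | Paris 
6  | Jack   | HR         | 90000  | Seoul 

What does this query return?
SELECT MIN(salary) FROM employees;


Salaries: 70000, 50000, 70000, 120000, 80000, 90000
MIN = 50000

50000


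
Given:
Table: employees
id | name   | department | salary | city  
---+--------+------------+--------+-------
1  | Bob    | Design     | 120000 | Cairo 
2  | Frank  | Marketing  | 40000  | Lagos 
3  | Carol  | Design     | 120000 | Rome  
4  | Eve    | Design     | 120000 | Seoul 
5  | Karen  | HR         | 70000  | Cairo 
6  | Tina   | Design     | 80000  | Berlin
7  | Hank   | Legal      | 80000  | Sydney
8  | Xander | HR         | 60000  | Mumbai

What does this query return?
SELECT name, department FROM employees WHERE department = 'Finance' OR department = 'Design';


Filtering: department = 'Finance' OR 'Design'
Matching: 4 rows

4 rows:
Bob, Design
Carol, Design
Eve, Design
Tina, Design


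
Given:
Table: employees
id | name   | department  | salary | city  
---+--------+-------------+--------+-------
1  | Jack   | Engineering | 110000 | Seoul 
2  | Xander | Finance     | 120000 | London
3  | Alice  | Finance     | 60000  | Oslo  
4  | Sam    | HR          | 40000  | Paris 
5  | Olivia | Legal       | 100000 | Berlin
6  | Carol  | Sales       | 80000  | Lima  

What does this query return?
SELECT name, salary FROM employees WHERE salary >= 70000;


Filtering: salary >= 70000
Matching: 4 rows

4 rows:
Jack, 110000
Xander, 120000
Olivia, 100000
Carol, 80000


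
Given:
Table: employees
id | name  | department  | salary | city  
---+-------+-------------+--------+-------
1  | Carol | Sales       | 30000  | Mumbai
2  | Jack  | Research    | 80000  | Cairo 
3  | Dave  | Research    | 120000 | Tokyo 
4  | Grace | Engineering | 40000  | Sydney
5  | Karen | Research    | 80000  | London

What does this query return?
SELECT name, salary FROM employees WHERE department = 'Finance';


Filtering: department = 'Finance'
Matching rows: 0

Empty result set (0 rows)


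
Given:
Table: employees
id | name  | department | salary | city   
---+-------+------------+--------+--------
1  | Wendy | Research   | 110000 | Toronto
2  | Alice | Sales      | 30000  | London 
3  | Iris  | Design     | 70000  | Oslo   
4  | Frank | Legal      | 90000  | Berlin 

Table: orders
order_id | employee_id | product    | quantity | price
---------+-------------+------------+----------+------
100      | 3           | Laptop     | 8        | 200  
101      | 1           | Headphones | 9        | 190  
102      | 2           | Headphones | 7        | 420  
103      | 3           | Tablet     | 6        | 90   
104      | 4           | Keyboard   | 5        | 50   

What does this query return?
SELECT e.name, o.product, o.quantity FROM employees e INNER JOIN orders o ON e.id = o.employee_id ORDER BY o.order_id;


Joining employees.id = orders.employee_id:
  employee Iris (id=3) -> order Laptop
  employee Wendy (id=1) -> order Headphones
  employee Alice (id=2) -> order Headphones
  employee Iris (id=3) -> order Tablet
  employee Frank (id=4) -> order Keyboard


5 rows:
Iris, Laptop, 8
Wendy, Headphones, 9
Alice, Headphones, 7
Iris, Tablet, 6
Frank, Keyboard, 5


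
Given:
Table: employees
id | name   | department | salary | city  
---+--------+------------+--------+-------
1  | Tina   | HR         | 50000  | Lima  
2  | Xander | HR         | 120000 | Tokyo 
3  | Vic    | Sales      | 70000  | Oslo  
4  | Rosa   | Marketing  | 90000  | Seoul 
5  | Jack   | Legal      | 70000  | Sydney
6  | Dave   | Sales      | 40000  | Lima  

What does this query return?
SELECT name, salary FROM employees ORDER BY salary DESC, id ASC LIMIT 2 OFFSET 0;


Sort by salary DESC (id ASC tiebreak), then skip 0 and take 2
Rows 1 through 2

2 rows:
Xander, 120000
Rosa, 90000


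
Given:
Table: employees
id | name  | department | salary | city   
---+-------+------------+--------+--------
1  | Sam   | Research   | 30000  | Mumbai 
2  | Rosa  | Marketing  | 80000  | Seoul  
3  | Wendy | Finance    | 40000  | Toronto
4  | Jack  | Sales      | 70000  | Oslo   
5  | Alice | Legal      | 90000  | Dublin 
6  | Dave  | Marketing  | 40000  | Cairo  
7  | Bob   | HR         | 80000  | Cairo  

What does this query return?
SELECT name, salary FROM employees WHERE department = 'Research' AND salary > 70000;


Filtering: department = 'Research' AND salary > 70000
Matching: 0 rows

Empty result set (0 rows)


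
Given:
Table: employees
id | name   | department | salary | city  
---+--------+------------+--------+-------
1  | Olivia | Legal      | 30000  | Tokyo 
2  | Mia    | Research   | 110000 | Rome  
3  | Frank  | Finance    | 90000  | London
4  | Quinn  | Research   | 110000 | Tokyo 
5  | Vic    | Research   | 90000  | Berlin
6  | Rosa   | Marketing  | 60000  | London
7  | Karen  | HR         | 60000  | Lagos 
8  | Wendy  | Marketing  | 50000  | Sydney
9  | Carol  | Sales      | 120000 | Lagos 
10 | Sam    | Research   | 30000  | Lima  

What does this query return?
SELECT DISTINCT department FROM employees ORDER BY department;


All 'department' values (row order): Legal, Research, Finance, Research, Research, Marketing, HR, Marketing, Sales, Research
Removing duplicates leaves 6 unique value(s).

6 values:
Finance
HR
Legal
Marketing
Research
Sales


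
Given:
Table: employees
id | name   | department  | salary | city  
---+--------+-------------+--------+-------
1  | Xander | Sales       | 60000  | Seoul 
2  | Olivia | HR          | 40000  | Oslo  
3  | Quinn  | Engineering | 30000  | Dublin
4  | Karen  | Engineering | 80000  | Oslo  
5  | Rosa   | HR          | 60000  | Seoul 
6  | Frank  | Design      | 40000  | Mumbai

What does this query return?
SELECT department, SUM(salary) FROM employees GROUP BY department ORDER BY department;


Summing salary within each department:
  Design: 40000 = 40000
  Engineering: 30000 + 80000 = 110000
  HR: 40000 + 60000 = 100000
  Sales: 60000 = 60000


4 groups:
Design, 40000
Engineering, 110000
HR, 100000
Sales, 60000


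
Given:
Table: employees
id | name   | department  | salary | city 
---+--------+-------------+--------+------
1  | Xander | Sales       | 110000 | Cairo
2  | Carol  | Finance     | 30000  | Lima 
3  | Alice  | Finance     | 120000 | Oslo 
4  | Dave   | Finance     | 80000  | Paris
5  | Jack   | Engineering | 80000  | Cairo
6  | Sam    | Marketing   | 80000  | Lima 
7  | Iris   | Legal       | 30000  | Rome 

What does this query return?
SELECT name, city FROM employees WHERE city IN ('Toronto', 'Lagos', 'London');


Filtering: city IN ('Toronto', 'Lagos', 'London')
Matching: 0 rows

Empty result set (0 rows)


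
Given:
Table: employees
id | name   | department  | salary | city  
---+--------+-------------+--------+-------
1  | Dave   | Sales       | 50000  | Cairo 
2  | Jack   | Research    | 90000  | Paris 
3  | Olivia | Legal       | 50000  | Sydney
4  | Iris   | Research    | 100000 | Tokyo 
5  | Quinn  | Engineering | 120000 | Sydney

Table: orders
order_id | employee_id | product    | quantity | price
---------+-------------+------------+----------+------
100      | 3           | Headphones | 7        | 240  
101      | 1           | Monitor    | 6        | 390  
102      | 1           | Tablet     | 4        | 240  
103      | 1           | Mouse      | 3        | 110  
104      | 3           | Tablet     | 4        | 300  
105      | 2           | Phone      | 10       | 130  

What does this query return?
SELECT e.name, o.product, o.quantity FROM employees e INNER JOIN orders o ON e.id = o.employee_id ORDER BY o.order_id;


Joining employees.id = orders.employee_id:
  employee Olivia (id=3) -> order Headphones
  employee Dave (id=1) -> order Monitor
  employee Dave (id=1) -> order Tablet
  employee Dave (id=1) -> order Mouse
  employee Olivia (id=3) -> order Tablet
  employee Jack (id=2) -> order Phone


6 rows:
Olivia, Headphones, 7
Dave, Monitor, 6
Dave, Tablet, 4
Dave, Mouse, 3
Olivia, Tablet, 4
Jack, Phone, 10


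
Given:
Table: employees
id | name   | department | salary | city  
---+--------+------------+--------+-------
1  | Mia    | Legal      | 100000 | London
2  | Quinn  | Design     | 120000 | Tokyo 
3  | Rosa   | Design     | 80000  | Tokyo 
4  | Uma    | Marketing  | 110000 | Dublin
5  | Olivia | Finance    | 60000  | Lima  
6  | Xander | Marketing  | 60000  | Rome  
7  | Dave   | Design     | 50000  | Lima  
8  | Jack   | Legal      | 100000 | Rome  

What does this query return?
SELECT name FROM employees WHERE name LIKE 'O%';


LIKE 'O%' matches names starting with 'O'
Matching: 1

1 rows:
Olivia


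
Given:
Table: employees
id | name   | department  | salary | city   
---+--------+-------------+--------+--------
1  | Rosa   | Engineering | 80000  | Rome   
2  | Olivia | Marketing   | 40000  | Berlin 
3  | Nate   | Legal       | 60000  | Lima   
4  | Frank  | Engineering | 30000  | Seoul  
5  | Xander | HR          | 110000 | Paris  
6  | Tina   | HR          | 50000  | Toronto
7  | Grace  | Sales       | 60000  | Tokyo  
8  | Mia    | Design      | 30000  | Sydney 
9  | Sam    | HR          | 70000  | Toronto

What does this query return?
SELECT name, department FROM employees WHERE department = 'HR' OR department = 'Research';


Filtering: department = 'HR' OR 'Research'
Matching: 3 rows

3 rows:
Xander, HR
Tina, HR
Sam, HR


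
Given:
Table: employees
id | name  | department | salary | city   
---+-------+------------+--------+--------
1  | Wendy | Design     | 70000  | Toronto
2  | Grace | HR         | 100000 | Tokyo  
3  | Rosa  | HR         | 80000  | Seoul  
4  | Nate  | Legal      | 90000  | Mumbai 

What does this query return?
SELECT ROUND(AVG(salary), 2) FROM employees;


SUM(salary) = 340000
COUNT = 4
ROUND(AVG, 2) = ROUND(340000 / 4, 2) = 85000.0

85000.0


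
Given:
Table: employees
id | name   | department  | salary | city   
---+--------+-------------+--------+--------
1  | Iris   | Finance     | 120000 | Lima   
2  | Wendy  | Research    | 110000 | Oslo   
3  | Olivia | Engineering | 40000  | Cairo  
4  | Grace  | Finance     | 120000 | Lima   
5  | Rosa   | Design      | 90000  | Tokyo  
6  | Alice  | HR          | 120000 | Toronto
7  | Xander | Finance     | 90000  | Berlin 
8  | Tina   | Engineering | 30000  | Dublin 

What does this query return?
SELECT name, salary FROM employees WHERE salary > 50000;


Filtering: salary > 50000
Matching: 6 rows

6 rows:
Iris, 120000
Wendy, 110000
Grace, 120000
Rosa, 90000
Alice, 120000
Xander, 90000


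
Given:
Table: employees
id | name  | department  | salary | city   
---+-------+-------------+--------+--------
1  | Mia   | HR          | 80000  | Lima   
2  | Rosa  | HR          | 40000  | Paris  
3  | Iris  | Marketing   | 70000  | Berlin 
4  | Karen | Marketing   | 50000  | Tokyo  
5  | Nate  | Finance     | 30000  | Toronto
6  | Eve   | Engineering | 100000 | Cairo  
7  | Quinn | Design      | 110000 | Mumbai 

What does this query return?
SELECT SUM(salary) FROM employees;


SUM(salary) = 80000 + 40000 + 70000 + 50000 + 30000 + 100000 + 110000 = 480000

480000


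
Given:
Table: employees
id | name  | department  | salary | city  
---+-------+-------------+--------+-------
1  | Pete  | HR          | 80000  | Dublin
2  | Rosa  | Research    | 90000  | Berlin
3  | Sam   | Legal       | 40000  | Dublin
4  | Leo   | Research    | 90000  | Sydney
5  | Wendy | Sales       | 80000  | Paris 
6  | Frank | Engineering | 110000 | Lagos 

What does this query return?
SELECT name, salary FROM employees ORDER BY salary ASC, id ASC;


Sorting by salary ASC, then id ASC for ties

6 rows:
Sam, 40000
Pete, 80000
Wendy, 80000
Rosa, 90000
Leo, 90000
Frank, 110000


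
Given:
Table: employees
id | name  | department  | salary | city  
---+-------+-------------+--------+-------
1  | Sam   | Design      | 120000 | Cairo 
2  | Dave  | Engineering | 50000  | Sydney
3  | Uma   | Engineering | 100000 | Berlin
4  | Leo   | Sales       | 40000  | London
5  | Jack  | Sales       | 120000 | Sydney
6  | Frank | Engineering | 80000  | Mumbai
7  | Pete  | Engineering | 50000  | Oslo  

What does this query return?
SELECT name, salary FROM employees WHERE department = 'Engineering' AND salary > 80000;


Filtering: department = 'Engineering' AND salary > 80000
Matching: 1 rows

1 rows:
Uma, 100000


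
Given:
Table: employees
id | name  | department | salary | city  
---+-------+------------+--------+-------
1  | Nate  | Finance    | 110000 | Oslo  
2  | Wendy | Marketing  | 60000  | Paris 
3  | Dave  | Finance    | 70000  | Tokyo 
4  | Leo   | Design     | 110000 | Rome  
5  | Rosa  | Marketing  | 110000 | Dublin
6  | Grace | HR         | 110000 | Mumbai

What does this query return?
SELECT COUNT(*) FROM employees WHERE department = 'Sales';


Counting rows where department = 'Sales'


0


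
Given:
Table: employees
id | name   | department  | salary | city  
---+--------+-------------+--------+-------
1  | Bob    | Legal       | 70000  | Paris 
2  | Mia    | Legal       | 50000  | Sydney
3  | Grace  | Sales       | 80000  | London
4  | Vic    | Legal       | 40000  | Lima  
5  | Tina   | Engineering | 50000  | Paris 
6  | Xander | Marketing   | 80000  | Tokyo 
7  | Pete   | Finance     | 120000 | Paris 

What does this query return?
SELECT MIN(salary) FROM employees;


Salaries: 70000, 50000, 80000, 40000, 50000, 80000, 120000
MIN = 40000

40000


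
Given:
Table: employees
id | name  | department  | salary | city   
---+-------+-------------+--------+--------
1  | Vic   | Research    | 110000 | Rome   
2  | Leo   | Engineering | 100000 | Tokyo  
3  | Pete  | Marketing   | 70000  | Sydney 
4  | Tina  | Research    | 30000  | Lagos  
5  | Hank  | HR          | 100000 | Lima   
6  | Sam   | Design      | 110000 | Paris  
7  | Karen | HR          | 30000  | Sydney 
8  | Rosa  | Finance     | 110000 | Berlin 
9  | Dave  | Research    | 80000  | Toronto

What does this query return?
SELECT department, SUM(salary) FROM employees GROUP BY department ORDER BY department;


Summing salary within each department:
  Design: 110000 = 110000
  Engineering: 100000 = 100000
  Finance: 110000 = 110000
  HR: 100000 + 30000 = 130000
  Marketing: 70000 = 70000
  Research: 110000 + 30000 + 80000 = 220000


6 groups:
Design, 110000
Engineering, 100000
Finance, 110000
HR, 130000
Marketing, 70000
Research, 220000


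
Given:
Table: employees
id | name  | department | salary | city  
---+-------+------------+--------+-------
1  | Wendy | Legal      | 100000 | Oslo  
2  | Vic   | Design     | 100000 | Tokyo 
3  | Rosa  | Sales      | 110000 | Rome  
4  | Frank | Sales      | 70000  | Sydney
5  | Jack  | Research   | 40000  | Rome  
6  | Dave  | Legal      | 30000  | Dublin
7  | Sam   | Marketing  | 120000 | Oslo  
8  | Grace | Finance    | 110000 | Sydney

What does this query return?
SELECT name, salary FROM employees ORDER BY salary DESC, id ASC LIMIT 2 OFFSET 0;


Sort by salary DESC (id ASC tiebreak), then skip 0 and take 2
Rows 1 through 2

2 rows:
Sam, 120000
Rosa, 110000


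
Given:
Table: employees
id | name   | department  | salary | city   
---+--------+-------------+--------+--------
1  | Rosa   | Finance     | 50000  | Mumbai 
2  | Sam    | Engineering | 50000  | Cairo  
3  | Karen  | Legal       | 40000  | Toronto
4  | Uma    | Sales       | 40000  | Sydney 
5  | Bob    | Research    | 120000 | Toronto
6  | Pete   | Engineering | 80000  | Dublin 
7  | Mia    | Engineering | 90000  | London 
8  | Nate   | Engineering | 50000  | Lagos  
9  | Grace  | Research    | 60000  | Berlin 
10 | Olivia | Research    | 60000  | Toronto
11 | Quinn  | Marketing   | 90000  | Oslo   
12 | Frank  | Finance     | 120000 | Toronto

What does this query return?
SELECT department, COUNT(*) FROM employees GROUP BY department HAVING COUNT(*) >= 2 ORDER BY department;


Groups with count >= 2:
  Engineering: 4 -> PASS
  Finance: 2 -> PASS
  Research: 3 -> PASS
  Legal: 1 -> filtered out
  Marketing: 1 -> filtered out
  Sales: 1 -> filtered out


3 groups:
Engineering, 4
Finance, 2
Research, 3


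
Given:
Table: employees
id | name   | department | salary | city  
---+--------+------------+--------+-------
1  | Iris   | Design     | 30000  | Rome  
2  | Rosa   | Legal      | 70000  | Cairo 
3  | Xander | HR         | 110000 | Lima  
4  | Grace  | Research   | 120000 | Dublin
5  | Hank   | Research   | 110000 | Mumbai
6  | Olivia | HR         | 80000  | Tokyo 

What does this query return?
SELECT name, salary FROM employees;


Projecting columns: name, salary

6 rows:
Iris, 30000
Rosa, 70000
Xander, 110000
Grace, 120000
Hank, 110000
Olivia, 80000


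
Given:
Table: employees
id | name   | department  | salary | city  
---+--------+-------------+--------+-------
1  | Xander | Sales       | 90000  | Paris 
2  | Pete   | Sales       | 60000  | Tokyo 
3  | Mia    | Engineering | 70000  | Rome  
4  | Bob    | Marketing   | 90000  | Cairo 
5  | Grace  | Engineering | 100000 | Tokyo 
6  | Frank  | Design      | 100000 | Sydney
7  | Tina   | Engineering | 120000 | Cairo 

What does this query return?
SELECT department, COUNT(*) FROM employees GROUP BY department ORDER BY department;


Assigning each row to its department group:
  Xander -> Sales
  Pete -> Sales
  Mia -> Engineering
  Bob -> Marketing
  Grace -> Engineering
  Frank -> Design
  Tina -> Engineering


4 groups:
Design, 1
Engineering, 3
Marketing, 1
Sales, 2


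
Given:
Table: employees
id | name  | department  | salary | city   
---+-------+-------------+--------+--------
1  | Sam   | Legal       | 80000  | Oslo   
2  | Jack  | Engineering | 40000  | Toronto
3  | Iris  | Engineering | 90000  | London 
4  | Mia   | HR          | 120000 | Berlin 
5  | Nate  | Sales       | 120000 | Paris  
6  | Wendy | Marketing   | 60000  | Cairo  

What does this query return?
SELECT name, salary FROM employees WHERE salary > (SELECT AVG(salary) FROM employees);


Subquery: AVG(salary) = 85000.0
Filtering: salary > 85000.0
  Iris (90000) -> MATCH
  Mia (120000) -> MATCH
  Nate (120000) -> MATCH


3 rows:
Iris, 90000
Mia, 120000
Nate, 120000


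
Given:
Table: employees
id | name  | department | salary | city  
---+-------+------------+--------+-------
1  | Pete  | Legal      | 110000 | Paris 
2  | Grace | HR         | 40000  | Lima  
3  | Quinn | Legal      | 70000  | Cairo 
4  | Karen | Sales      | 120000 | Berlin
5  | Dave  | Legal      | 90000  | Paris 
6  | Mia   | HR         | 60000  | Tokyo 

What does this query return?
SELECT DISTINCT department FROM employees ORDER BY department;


All 'department' values (row order): Legal, HR, Legal, Sales, Legal, HR
Removing duplicates leaves 3 unique value(s).

3 values:
HR
Legal
Sales


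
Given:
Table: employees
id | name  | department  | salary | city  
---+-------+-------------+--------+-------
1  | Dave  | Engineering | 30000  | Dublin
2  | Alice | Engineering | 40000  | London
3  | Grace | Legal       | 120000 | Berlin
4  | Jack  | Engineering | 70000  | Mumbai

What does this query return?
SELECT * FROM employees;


SELECT * returns all 4 rows with all columns

4 rows:
1, Dave, Engineering, 30000, Dublin
2, Alice, Engineering, 40000, London
3, Grace, Legal, 120000, Berlin
4, Jack, Engineering, 70000, Mumbai


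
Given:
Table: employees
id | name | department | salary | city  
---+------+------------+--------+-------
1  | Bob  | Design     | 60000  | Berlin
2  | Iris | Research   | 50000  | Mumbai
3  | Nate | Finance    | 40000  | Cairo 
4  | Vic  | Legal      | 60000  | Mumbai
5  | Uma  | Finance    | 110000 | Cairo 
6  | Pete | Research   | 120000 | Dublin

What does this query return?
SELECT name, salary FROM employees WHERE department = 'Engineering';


Filtering: department = 'Engineering'
Matching rows: 0

Empty result set (0 rows)


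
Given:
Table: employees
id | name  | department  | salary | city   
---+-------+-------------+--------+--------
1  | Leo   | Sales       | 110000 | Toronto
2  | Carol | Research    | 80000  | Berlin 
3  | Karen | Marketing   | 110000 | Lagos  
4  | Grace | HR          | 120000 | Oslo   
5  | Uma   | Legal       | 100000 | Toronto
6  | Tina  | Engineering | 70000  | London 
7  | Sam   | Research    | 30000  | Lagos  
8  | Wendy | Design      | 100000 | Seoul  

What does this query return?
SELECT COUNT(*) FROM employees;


COUNT(*) counts all rows

8


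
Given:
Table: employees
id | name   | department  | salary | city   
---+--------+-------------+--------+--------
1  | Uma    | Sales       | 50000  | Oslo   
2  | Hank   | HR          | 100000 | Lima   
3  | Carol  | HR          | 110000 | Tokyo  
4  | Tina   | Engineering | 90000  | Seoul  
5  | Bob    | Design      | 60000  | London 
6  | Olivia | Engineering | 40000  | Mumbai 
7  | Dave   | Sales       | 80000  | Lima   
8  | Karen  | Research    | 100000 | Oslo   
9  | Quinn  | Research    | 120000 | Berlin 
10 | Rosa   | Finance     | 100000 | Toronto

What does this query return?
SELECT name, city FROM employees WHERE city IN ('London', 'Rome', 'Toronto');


Filtering: city IN ('London', 'Rome', 'Toronto')
Matching: 2 rows

2 rows:
Bob, London
Rosa, Toronto


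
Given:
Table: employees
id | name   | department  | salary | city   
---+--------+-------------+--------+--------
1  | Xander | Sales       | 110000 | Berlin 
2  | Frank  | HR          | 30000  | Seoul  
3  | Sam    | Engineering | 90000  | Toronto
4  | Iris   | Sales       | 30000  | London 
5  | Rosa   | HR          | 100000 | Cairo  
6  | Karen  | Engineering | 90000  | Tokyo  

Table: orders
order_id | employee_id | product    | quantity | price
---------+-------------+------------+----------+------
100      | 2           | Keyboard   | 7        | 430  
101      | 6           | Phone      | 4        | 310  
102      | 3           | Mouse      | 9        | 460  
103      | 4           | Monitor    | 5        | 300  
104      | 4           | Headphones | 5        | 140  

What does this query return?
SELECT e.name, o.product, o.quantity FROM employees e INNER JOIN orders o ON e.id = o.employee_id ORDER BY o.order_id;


Joining employees.id = orders.employee_id:
  employee Frank (id=2) -> order Keyboard
  employee Karen (id=6) -> order Phone
  employee Sam (id=3) -> order Mouse
  employee Iris (id=4) -> order Monitor
  employee Iris (id=4) -> order Headphones


5 rows:
Frank, Keyboard, 7
Karen, Phone, 4
Sam, Mouse, 9
Iris, Monitor, 5
Iris, Headphones, 5


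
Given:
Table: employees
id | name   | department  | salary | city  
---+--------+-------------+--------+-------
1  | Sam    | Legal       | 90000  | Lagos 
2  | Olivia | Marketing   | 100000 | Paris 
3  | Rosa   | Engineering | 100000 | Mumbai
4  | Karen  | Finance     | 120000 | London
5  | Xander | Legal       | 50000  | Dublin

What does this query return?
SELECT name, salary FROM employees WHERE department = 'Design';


Filtering: department = 'Design'
Matching rows: 0

Empty result set (0 rows)


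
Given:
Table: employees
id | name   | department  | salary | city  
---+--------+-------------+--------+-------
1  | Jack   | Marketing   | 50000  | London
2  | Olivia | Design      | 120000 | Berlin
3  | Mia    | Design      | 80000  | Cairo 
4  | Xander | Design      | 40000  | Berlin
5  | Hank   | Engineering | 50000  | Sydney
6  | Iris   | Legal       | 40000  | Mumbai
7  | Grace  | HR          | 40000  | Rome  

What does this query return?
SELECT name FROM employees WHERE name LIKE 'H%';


LIKE 'H%' matches names starting with 'H'
Matching: 1

1 rows:
Hank


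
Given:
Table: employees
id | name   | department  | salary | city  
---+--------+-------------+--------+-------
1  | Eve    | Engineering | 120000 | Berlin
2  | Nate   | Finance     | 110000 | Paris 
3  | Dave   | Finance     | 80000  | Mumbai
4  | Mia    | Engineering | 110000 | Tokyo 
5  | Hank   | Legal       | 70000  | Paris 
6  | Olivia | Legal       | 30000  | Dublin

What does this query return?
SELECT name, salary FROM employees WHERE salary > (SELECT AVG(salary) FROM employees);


Subquery: AVG(salary) = 86666.67
Filtering: salary > 86666.67
  Eve (120000) -> MATCH
  Nate (110000) -> MATCH
  Mia (110000) -> MATCH


3 rows:
Eve, 120000
Nate, 110000
Mia, 110000


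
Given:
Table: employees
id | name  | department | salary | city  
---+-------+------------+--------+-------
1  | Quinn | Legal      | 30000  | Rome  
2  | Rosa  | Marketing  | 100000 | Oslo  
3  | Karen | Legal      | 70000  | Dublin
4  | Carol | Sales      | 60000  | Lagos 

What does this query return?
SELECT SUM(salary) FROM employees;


SUM(salary) = 30000 + 100000 + 70000 + 60000 = 260000

260000


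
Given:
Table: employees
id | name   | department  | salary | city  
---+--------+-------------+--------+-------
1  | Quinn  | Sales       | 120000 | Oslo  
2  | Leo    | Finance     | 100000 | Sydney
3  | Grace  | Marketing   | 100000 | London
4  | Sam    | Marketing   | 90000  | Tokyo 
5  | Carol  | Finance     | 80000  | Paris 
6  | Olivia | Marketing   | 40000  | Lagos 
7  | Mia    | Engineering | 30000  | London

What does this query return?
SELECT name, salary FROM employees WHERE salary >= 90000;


Filtering: salary >= 90000
Matching: 4 rows

4 rows:
Quinn, 120000
Leo, 100000
Grace, 100000
Sam, 90000


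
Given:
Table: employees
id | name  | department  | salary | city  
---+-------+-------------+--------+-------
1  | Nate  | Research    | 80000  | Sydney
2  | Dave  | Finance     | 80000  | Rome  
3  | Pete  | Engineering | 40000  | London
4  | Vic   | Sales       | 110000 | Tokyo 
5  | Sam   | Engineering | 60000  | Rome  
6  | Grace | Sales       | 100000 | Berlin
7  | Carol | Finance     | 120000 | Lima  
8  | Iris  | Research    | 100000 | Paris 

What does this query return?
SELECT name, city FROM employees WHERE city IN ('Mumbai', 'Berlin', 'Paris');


Filtering: city IN ('Mumbai', 'Berlin', 'Paris')
Matching: 2 rows

2 rows:
Grace, Berlin
Iris, Paris


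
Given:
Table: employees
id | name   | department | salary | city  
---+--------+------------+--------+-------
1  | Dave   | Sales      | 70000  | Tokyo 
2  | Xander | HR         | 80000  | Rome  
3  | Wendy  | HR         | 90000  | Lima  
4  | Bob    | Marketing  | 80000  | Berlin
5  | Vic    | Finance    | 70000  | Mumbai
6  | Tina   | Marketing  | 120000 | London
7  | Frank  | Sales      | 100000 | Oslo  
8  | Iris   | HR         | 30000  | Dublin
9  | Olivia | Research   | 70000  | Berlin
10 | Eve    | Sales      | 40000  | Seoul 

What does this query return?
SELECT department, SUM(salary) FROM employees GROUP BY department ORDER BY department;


Summing salary within each department:
  Finance: 70000 = 70000
  HR: 80000 + 90000 + 30000 = 200000
  Marketing: 80000 + 120000 = 200000
  Research: 70000 = 70000
  Sales: 70000 + 100000 + 40000 = 210000


5 groups:
Finance, 70000
HR, 200000
Marketing, 200000
Research, 70000
Sales, 210000


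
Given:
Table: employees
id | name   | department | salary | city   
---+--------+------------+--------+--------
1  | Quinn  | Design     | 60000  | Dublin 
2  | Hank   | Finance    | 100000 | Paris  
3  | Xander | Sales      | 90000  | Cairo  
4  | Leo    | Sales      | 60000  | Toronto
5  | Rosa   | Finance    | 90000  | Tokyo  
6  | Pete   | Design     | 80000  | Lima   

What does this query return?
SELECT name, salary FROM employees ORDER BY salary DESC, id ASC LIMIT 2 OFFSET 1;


Sort by salary DESC (id ASC tiebreak), then skip 1 and take 2
Rows 2 through 3

2 rows:
Xander, 90000
Rosa, 90000


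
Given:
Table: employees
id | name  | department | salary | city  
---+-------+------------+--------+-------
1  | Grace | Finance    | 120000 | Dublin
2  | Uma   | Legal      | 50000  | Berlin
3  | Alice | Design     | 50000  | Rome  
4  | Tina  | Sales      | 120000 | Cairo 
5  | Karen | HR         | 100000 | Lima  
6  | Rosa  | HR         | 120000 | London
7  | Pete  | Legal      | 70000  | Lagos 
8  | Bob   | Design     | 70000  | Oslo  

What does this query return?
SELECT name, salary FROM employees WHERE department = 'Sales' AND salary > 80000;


Filtering: department = 'Sales' AND salary > 80000
Matching: 1 rows

1 rows:
Tina, 120000


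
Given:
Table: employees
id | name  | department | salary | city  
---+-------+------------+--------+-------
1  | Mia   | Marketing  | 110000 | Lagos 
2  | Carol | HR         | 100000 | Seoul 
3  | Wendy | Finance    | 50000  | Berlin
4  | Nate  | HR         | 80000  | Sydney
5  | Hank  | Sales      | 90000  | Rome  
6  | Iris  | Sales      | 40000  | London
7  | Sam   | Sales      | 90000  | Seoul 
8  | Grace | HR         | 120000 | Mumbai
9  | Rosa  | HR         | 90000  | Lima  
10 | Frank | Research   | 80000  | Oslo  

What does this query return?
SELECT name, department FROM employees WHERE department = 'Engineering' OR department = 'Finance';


Filtering: department = 'Engineering' OR 'Finance'
Matching: 1 rows

1 rows:
Wendy, Finance


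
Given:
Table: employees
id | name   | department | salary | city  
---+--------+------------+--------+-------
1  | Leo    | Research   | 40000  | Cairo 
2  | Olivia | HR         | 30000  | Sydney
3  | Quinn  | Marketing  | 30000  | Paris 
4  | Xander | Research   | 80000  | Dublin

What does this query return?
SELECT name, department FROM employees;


Projecting columns: name, department

4 rows:
Leo, Research
Olivia, HR
Quinn, Marketing
Xander, Research


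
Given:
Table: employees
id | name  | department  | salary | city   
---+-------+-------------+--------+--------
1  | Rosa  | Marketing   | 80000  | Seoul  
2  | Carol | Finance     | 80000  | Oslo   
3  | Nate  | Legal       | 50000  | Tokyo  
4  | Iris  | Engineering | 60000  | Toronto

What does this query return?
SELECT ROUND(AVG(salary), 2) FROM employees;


SUM(salary) = 270000
COUNT = 4
ROUND(AVG, 2) = ROUND(270000 / 4, 2) = 67500.0

67500.0


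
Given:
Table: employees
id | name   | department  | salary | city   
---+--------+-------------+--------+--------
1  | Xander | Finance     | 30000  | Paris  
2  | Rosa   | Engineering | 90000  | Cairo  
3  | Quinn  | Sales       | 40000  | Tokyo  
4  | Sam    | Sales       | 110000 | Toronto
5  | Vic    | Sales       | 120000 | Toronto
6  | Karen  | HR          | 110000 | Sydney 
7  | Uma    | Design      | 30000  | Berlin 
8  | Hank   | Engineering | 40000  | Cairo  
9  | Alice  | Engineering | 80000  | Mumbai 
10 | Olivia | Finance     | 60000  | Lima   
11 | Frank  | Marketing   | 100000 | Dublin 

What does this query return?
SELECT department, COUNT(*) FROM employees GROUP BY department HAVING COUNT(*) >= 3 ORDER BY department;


Groups with count >= 3:
  Engineering: 3 -> PASS
  Sales: 3 -> PASS
  Design: 1 -> filtered out
  Finance: 2 -> filtered out
  HR: 1 -> filtered out
  Marketing: 1 -> filtered out


2 groups:
Engineering, 3
Sales, 3


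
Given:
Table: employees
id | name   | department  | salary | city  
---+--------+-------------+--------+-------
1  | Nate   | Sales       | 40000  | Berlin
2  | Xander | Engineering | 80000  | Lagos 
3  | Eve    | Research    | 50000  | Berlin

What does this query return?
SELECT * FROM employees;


SELECT * returns all 3 rows with all columns

3 rows:
1, Nate, Sales, 40000, Berlin
2, Xander, Engineering, 80000, Lagos
3, Eve, Research, 50000, Berlin


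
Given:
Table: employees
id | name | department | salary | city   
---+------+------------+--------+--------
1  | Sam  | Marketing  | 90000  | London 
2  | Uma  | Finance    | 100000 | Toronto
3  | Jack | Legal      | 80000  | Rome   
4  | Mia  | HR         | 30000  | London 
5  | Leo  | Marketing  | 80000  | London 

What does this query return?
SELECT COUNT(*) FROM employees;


COUNT(*) counts all rows

5


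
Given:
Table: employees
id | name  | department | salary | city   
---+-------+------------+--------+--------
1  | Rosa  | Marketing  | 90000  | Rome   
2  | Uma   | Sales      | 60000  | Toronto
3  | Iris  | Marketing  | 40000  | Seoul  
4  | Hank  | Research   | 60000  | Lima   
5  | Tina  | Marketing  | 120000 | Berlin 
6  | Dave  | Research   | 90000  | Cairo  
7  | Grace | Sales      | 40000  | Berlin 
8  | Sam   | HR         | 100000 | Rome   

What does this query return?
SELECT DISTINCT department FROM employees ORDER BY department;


All 'department' values (row order): Marketing, Sales, Marketing, Research, Marketing, Research, Sales, HR
Removing duplicates leaves 4 unique value(s).

4 values:
HR
Marketing
Research
Sales


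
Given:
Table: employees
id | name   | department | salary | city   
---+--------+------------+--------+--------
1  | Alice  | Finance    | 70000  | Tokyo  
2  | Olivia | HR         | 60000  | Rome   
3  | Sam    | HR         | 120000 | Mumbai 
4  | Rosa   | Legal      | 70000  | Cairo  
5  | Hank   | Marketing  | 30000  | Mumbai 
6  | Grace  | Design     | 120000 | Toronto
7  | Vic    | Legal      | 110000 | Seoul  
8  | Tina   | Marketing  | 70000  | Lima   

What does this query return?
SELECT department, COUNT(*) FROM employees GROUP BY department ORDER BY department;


Assigning each row to its department group:
  Alice -> Finance
  Olivia -> HR
  Sam -> HR
  Rosa -> Legal
  Hank -> Marketing
  Grace -> Design
  Vic -> Legal
  Tina -> Marketing


5 groups:
Design, 1
Finance, 1
HR, 2
Legal, 2
Marketing, 2


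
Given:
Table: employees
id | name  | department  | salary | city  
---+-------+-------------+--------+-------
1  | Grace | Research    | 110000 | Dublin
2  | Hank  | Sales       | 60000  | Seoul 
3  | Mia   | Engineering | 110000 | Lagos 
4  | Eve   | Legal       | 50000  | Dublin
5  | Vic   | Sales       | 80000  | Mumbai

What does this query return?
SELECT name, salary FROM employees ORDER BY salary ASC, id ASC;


Sorting by salary ASC, then id ASC for ties

5 rows:
Eve, 50000
Hank, 60000
Vic, 80000
Grace, 110000
Mia, 110000


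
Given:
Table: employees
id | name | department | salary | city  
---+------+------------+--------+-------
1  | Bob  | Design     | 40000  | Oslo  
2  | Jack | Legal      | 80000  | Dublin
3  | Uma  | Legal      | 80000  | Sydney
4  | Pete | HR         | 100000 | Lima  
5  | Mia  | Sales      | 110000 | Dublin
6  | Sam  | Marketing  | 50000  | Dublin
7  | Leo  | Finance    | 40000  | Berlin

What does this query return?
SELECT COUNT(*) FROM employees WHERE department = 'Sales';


Counting rows where department = 'Sales'
  Mia -> MATCH


1


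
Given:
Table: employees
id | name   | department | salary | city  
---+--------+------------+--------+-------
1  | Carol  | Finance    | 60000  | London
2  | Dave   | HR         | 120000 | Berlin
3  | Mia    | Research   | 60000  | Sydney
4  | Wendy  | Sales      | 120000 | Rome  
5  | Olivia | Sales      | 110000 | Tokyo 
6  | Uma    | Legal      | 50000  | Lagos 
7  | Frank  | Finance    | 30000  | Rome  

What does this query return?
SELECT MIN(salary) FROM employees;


Salaries: 60000, 120000, 60000, 120000, 110000, 50000, 30000
MIN = 30000

30000


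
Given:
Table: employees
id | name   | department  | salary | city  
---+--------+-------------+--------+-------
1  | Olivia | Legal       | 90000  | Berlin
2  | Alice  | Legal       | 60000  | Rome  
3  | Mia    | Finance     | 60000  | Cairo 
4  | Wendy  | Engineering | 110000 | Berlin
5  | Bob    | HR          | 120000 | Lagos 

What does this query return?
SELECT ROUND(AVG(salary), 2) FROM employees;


SUM(salary) = 440000
COUNT = 5
ROUND(AVG, 2) = ROUND(440000 / 5, 2) = 88000.0

88000.0


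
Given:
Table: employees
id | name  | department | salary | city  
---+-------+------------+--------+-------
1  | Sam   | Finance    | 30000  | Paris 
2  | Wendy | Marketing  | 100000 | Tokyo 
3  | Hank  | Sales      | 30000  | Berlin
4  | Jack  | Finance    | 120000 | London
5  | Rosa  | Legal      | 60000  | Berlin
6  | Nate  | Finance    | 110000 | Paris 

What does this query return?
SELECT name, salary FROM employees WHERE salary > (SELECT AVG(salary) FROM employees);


Subquery: AVG(salary) = 75000.0
Filtering: salary > 75000.0
  Wendy (100000) -> MATCH
  Jack (120000) -> MATCH
  Nate (110000) -> MATCH


3 rows:
Wendy, 100000
Jack, 120000
Nate, 110000


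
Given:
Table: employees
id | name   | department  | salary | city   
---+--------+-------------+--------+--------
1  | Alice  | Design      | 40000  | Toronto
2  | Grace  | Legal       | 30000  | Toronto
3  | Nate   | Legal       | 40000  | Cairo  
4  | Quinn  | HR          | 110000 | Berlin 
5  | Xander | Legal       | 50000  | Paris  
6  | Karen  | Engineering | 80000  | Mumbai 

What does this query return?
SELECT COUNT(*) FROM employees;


COUNT(*) counts all rows

6


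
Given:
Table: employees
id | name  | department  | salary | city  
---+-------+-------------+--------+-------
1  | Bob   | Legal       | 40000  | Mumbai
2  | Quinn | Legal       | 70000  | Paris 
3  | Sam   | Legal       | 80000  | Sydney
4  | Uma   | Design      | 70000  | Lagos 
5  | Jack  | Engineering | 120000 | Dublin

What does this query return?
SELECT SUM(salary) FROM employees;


SUM(salary) = 40000 + 70000 + 80000 + 70000 + 120000 = 380000

380000


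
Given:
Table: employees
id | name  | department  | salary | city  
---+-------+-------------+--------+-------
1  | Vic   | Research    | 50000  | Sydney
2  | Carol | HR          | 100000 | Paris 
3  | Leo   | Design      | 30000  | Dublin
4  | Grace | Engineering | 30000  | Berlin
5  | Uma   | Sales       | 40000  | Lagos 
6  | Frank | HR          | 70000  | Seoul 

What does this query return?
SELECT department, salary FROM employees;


Projecting columns: department, salary

6 rows:
Research, 50000
HR, 100000
Design, 30000
Engineering, 30000
Sales, 40000
HR, 70000


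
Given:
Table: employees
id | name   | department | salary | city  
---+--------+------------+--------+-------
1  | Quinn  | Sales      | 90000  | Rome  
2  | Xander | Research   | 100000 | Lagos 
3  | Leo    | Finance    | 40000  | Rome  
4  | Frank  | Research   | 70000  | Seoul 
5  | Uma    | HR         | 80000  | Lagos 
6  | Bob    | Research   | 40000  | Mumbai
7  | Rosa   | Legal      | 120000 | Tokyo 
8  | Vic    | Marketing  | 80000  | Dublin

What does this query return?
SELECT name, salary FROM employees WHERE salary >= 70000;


Filtering: salary >= 70000
Matching: 6 rows

6 rows:
Quinn, 90000
Xander, 100000
Frank, 70000
Uma, 80000
Rosa, 120000
Vic, 80000


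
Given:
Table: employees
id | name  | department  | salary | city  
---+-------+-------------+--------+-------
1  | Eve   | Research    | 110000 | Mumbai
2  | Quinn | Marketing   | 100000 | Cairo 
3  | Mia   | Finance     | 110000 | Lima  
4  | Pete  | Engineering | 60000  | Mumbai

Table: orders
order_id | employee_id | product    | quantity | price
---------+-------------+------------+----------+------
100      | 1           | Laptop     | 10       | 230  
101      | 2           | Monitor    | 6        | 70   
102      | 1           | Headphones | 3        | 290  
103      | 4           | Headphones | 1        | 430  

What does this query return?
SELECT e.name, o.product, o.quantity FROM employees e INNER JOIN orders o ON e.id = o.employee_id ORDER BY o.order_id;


Joining employees.id = orders.employee_id:
  employee Eve (id=1) -> order Laptop
  employee Quinn (id=2) -> order Monitor
  employee Eve (id=1) -> order Headphones
  employee Pete (id=4) -> order Headphones


4 rows:
Eve, Laptop, 10
Quinn, Monitor, 6
Eve, Headphones, 3
Pete, Headphones, 1
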